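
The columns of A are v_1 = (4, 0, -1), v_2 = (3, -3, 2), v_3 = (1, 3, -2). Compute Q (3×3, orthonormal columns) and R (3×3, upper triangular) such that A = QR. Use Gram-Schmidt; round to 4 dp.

Q = [[0.9701, 0.1612, 0.1812], [0.0000, -0.7473, 0.6645], [-0.2425, 0.6447, 0.7249]], R = [[4.1231, 2.4254, 1.4552], [0.0000, 4.0147, -3.3700], [0.0000, 0.0000, 0.7249]]

v_1 = (4, 0, -1); ‖v_1‖ = 4.1231, so e_1 = (0.9701, 0.0000, -0.2425).
e_1·v_2 = 0.9701·3 + 0.0000·(-3) + (-0.2425)·2 = 2.4254.
u_2 = v_2 − 2.4254·e_1 = (0.6471, -3.0000, 2.5882).
‖u_2‖ = 4.0147, so e_2 = (0.1612, -0.7473, 0.6447).
e_1·v_3 = 0.9701·1 + 0.0000·3 + (-0.2425)·(-2) = 1.4552; e_2·v_3 = 0.1612·1 + (-0.7473)·3 + 0.6447·(-2) = -3.3700.
u_3 = v_3 − 1.4552·e_1 + 3.3700·e_2 = (0.1314, 0.4818, 0.5255).
‖u_3‖ = 0.7249, so e_3 = (0.1812, 0.6645, 0.7249).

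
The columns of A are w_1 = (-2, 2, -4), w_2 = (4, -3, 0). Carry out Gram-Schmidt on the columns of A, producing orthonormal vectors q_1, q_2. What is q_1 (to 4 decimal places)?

q_1 = (-0.4082, 0.4082, -0.8165)

q_1 = w_1/‖w_1‖ = (-2, 2, -4)/4.8990 = (-0.4082, 0.4082, -0.8165).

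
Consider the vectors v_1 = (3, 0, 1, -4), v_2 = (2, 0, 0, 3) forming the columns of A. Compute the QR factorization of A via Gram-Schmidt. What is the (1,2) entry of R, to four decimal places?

r_{12} = -1.1767

q_1 = v_1/‖v_1‖ = (3, 0, 1, -4)/5.0990 = (0.5883, 0.0000, 0.1961, -0.7845).
r_{12} = q_1·v_2 = -1.1767.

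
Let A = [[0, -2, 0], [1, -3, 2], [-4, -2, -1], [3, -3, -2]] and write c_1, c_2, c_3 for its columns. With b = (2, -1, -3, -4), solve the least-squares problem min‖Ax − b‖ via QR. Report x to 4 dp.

x = (0.0531, 0.5953, 0.8677)

e_1 = c_1/‖c_1‖ = (0, 1, -4, 3)/5.0990 = (0.0000, 0.1961, -0.7845, 0.5883).
r_{12} = e_1·c_2 = -0.7845.
u_2 = c_2 + 0.7845·e_1 = (-2.0000, -2.8462, -2.6154, -2.5385).
‖u_2‖ = 5.0383, so e_2 = (-0.3970, -0.5649, -0.5191, -0.5038).
r_{13} = e_1·c_3 = 0.0000; r_{23} = e_2·c_3 = 0.3970.
u_3 = c_3 + 0.0000·e_1 − 0.3970·e_2 = (0.1576, 2.2242, -0.7939, -1.8000).
‖u_3‖ = 2.9736, so e_3 = (0.0530, 0.7480, -0.2670, -0.6053).
Qᵀb = (-0.1961, 3.3436, 2.5803).
Back-substitute: x_3 = 2.5803/2.9736 = 0.8677.
x_2 = (3.3436 − 0.3970·0.8677)/5.0383 = 0.5953.
x_1 = (-0.1961 + 0.7845·0.5953 + 0.0000·0.8677)/5.0990 = 0.0531.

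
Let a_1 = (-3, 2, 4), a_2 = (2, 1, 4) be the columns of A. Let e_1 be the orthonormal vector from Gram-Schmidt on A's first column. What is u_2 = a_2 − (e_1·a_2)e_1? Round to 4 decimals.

u_2 = (3.2414, 0.1724, 2.3448)

a_1 = (-3, 2, 4); ‖a_1‖ = 5.3852, so e_1 = (-0.5571, 0.3714, 0.7428).
e_1·a_2 = (-0.5571)·2 + 0.3714·1 + 0.7428·4 = 2.2283.
u_2 = a_2 − 2.2283·e_1 = (3.2414, 0.1724, 2.3448).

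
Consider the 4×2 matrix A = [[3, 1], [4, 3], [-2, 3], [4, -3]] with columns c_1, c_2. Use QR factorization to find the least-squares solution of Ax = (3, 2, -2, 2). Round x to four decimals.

q_1 = c_1/‖c_1‖ = (3, 4, -2, 4)/6.7082 = (0.4472, 0.5963, -0.2981, 0.5963).
r_{12} = q_1·c_2 = -0.4472.
u_2 = c_2 + 0.4472·q_1 = (1.2000, 3.2667, 2.8667, -2.7333).
‖u_2‖ = 5.2726, so q_2 = (0.2276, 0.6196, 0.5437, -0.5184).
Qᵀb = (4.3231, -0.2023).
Back-substitute: x_2 = -0.2023/5.2726 = -0.0384.
x_1 = (4.3231 + 0.4472·(-0.0384))/6.7082 = 0.6419.

x = (0.6419, -0.0384)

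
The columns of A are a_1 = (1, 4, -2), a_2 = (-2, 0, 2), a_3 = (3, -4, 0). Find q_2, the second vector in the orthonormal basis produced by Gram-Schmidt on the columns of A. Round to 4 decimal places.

q_2 = (-0.6838, 0.4558, 0.5698)

q_1 = a_1/‖a_1‖ = (1, 4, -2)/4.5826 = (0.2182, 0.8729, -0.4364).
r_{12} = q_1·a_2 = -1.3093.
u_2 = a_2 + 1.3093·q_1 = (-1.7143, 1.1429, 1.4286).
‖u_2‖ = 2.5071, so q_2 = (-0.6838, 0.4558, 0.5698).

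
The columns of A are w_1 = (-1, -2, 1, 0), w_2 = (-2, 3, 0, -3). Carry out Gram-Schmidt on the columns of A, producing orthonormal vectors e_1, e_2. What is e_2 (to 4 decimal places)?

w_1 = (-1, -2, 1, 0); ‖w_1‖ = 2.4495, so e_1 = (-0.4082, -0.8165, 0.4082, 0.0000).
e_1·w_2 = (-0.4082)·(-2) + (-0.8165)·3 + 0.4082·0 + 0.0000·(-3) = -1.6330.
u_2 = w_2 + 1.6330·e_1 = (-2.6667, 1.6667, 0.6667, -3.0000).
‖u_2‖ = 4.3970, so e_2 = (-0.6065, 0.3790, 0.1516, -0.6823).

e_2 = (-0.6065, 0.3790, 0.1516, -0.6823)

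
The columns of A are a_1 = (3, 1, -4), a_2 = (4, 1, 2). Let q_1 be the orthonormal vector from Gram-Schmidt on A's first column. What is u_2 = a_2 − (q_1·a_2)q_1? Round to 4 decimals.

a_1 = (3, 1, -4); ‖a_1‖ = 5.0990, so q_1 = (0.5883, 0.1961, -0.7845).
q_1·a_2 = 0.5883·4 + 0.1961·1 + (-0.7845)·2 = 0.9806.
u_2 = a_2 − 0.9806·q_1 = (3.4231, 0.8077, 2.7692).

u_2 = (3.4231, 0.8077, 2.7692)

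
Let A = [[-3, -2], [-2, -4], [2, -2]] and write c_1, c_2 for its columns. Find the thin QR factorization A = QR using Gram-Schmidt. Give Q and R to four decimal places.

Q = [[-0.7276, -0.0553], [-0.4851, -0.6633], [0.4851, -0.7463]], R = [[4.1231, 2.4254], [0.0000, 4.2565]]

c_1 = (-3, -2, 2); ‖c_1‖ = 4.1231, so q_1 = (-0.7276, -0.4851, 0.4851).
q_1·c_2 = (-0.7276)·(-2) + (-0.4851)·(-4) + 0.4851·(-2) = 2.4254.
u_2 = c_2 − 2.4254·q_1 = (-0.2353, -2.8235, -3.1765).
‖u_2‖ = 4.2565, so q_2 = (-0.0553, -0.6633, -0.7463).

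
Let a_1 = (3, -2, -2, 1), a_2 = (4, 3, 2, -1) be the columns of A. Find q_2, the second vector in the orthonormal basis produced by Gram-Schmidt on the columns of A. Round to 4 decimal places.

a_1 = (3, -2, -2, 1); ‖a_1‖ = 4.2426, so q_1 = (0.7071, -0.4714, -0.4714, 0.2357).
q_1·a_2 = 0.7071·4 + (-0.4714)·3 + (-0.4714)·2 + 0.2357·(-1) = 0.2357.
u_2 = a_2 − 0.2357·q_1 = (3.8333, 3.1111, 2.1111, -1.0556).
‖u_2‖ = 5.4722, so q_2 = (0.7005, 0.5685, 0.3858, -0.1929).

q_2 = (0.7005, 0.5685, 0.3858, -0.1929)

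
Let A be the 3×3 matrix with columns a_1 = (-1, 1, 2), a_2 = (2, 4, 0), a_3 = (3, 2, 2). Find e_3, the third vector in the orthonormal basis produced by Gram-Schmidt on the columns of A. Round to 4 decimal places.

a_1 = (-1, 1, 2); ‖a_1‖ = 2.4495, so e_1 = (-0.4082, 0.4082, 0.8165).
e_1·a_2 = (-0.4082)·2 + 0.4082·4 + 0.8165·0 = 0.8165.
u_2 = a_2 − 0.8165·e_1 = (2.3333, 3.6667, -0.6667).
‖u_2‖ = 4.3970, so e_2 = (0.5307, 0.8339, -0.1516).
e_1·a_3 = (-0.4082)·3 + 0.4082·2 + 0.8165·2 = 1.2247; e_2·a_3 = 0.5307·3 + 0.8339·2 + (-0.1516)·2 = 2.9566.
u_3 = a_3 − 1.2247·e_1 − 2.9566·e_2 = (1.9310, -0.9655, 1.4483).
‖u_3‖ = 2.5997, so e_3 = (0.7428, -0.3714, 0.5571).

e_3 = (0.7428, -0.3714, 0.5571)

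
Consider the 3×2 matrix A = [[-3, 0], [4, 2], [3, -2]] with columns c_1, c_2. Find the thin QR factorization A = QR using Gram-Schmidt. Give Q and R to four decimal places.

c_1 = (-3, 4, 3); ‖c_1‖ = 5.8310, so q_1 = (-0.5145, 0.6860, 0.5145).
q_1·c_2 = (-0.5145)·0 + 0.6860·2 + 0.5145·(-2) = 0.3430.
u_2 = c_2 − 0.3430·q_1 = (0.1765, 1.7647, -2.1765).
‖u_2‖ = 2.8076, so q_2 = (0.0629, 0.6286, -0.7752).

Q = [[-0.5145, 0.0629], [0.6860, 0.6286], [0.5145, -0.7752]], R = [[5.8310, 0.3430], [0.0000, 2.8076]]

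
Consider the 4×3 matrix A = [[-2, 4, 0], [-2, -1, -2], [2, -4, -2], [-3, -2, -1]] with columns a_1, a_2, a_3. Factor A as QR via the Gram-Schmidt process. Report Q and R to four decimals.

a_1 = (-2, -2, 2, -3); ‖a_1‖ = 4.5826, so e_1 = (-0.4364, -0.4364, 0.4364, -0.6547).
e_1·a_2 = (-0.4364)·4 + (-0.4364)·(-1) + 0.4364·(-4) + (-0.6547)·(-2) = -1.7457.
u_2 = a_2 + 1.7457·e_1 = (3.2381, -1.7619, -3.2381, -3.1429).
‖u_2‖ = 5.8269, so e_2 = (0.5557, -0.3024, -0.5557, -0.5394).
e_1·a_3 = (-0.4364)·0 + (-0.4364)·(-2) + 0.4364·(-2) + (-0.6547)·(-1) = 0.6547; e_2·a_3 = 0.5557·0 + (-0.3024)·(-2) + (-0.5557)·(-2) + (-0.5394)·(-1) = 2.2556.
u_3 = a_3 − 0.6547·e_1 − 2.2556·e_2 = (-0.9677, -1.0323, -1.0323, 0.6452).
‖u_3‖ = 1.8665, so e_3 = (-0.5185, -0.5530, -0.5530, 0.3457).

Q = [[-0.4364, 0.5557, -0.5185], [-0.4364, -0.3024, -0.5530], [0.4364, -0.5557, -0.5530], [-0.6547, -0.5394, 0.3457]], R = [[4.5826, -1.7457, 0.6547], [0.0000, 5.8269, 2.2556], [0.0000, 0.0000, 1.8665]]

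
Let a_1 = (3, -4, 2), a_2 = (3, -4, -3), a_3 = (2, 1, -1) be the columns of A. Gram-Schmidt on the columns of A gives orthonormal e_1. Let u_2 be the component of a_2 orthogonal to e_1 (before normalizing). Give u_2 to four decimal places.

u_2 = (1.0345, -1.3793, -4.3103)

e_1 = a_1/‖a_1‖ = (3, -4, 2)/5.3852 = (0.5571, -0.7428, 0.3714).
r_{12} = e_1·a_2 = 3.5282.
u_2 = a_2 − 3.5282·e_1 = (1.0345, -1.3793, -4.3103).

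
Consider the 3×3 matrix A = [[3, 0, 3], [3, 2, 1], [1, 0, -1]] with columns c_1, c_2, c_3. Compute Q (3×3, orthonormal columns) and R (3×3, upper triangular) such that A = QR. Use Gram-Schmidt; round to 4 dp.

Q = [[0.6882, -0.6529, 0.3162], [0.6882, 0.7255, 0.0000], [0.2294, -0.2176, -0.9487]], R = [[4.3589, 1.3765, 2.5236], [0.0000, 1.4510, -1.0157], [0.0000, 0.0000, 1.8974]]

q_1 = c_1/‖c_1‖ = (3, 3, 1)/4.3589 = (0.6882, 0.6882, 0.2294).
r_{12} = q_1·c_2 = 1.3765.
u_2 = c_2 − 1.3765·q_1 = (-0.9474, 1.0526, -0.3158).
‖u_2‖ = 1.4510, so q_2 = (-0.6529, 0.7255, -0.2176).
r_{13} = q_1·c_3 = 2.5236; r_{23} = q_2·c_3 = -1.0157.
u_3 = c_3 − 2.5236·q_1 + 1.0157·q_2 = (0.6000, 0.0000, -1.8000).
‖u_3‖ = 1.8974, so q_3 = (0.3162, 0.0000, -0.9487).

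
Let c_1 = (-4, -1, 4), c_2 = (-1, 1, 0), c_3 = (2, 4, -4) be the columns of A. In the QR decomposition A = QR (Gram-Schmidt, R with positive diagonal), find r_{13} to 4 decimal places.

r_{13} = -4.8742

c_1 = (-4, -1, 4); ‖c_1‖ = 5.7446, so e_1 = (-0.6963, -0.1741, 0.6963).
r_{13} = e_1·c_3 = -4.8742.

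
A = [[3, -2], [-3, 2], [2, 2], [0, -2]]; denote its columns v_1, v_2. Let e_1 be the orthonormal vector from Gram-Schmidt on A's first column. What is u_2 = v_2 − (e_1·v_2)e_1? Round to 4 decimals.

v_1 = (3, -3, 2, 0); ‖v_1‖ = 4.6904, so e_1 = (0.6396, -0.6396, 0.4264, 0.0000).
e_1·v_2 = 0.6396·(-2) + (-0.6396)·2 + 0.4264·2 + 0.0000·(-2) = -1.7056.
u_2 = v_2 + 1.7056·e_1 = (-0.9091, 0.9091, 2.7273, -2.0000).

u_2 = (-0.9091, 0.9091, 2.7273, -2.0000)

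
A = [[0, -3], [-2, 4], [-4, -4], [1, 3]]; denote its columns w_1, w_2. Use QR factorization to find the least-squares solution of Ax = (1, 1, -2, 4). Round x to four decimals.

e_1 = w_1/‖w_1‖ = (0, -2, -4, 1)/4.5826 = (0.0000, -0.4364, -0.8729, 0.2182).
r_{12} = e_1·w_2 = 2.4004.
u_2 = w_2 − 2.4004·e_1 = (-3.0000, 5.0476, -1.9048, 2.4762).
‖u_2‖ = 6.6512, so e_2 = (-0.4510, 0.7589, -0.2864, 0.3723).
Qᵀb = (2.1822, 2.3698).
Back-substitute: x_2 = 2.3698/6.6512 = 0.3563.
x_1 = (2.1822 − 2.4004·0.3563)/4.5826 = 0.2896.

x = (0.2896, 0.3563)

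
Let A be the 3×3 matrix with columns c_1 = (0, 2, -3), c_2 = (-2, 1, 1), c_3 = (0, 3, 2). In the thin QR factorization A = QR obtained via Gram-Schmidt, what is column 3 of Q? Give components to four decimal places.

e_1 = c_1/‖c_1‖ = (0, 2, -3)/3.6056 = (0.0000, 0.5547, -0.8321).
r_{12} = e_1·c_2 = -0.2774.
u_2 = c_2 + 0.2774·e_1 = (-2.0000, 1.1538, 0.7692).
‖u_2‖ = 2.4337, so e_2 = (-0.8218, 0.4741, 0.3161).
r_{13} = e_1·c_3 = 0.0000; r_{23} = e_2·c_3 = 2.0545.
u_3 = c_3 + 0.0000·e_1 − 2.0545·e_2 = (1.6883, 2.0260, 1.3506).
‖u_3‖ = 2.9630, so e_3 = (0.5698, 0.6838, 0.4558).

e_3 = (0.5698, 0.6838, 0.4558)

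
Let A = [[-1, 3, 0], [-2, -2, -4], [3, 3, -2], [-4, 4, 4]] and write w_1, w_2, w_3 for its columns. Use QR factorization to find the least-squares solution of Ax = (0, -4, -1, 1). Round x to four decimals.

w_1 = (-1, -2, 3, -4); ‖w_1‖ = 5.4772, so e_1 = (-0.1826, -0.3651, 0.5477, -0.7303).
e_1·w_2 = (-0.1826)·3 + (-0.3651)·(-2) + 0.5477·3 + (-0.7303)·4 = -1.0954.
u_2 = w_2 + 1.0954·e_1 = (2.8000, -2.4000, 3.6000, 3.2000).
‖u_2‖ = 6.0663, so e_2 = (0.4616, -0.3956, 0.5934, 0.5275).
e_1·w_3 = (-0.1826)·0 + (-0.3651)·(-4) + 0.5477·(-2) + (-0.7303)·4 = -2.5560; e_2·w_3 = 0.4616·0 + (-0.3956)·(-4) + 0.5934·(-2) + 0.5275·4 = 2.5056.
u_3 = w_3 + 2.5560·e_1 − 2.5056·e_2 = (-1.6232, -3.9420, -2.0870, 0.8116).
‖u_3‖ = 4.8154, so e_3 = (-0.3371, -0.8186, -0.4334, 0.1685).
Qᵀb = (0.1826, 1.5166, 3.8764).
Back-substitute: x_3 = 3.8764/4.8154 = 0.8050.
x_2 = (1.5166 − 2.5056·0.8050)/6.0663 = -0.0825.
x_1 = (0.1826 + 1.0954·(-0.0825) + 2.5560·0.8050)/5.4772 = 0.3925.

x = (0.3925, -0.0825, 0.8050)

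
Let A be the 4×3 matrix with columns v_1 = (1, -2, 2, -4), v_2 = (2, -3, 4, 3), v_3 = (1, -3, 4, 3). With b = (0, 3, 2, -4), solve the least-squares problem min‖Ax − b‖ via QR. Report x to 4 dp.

v_1 = (1, -2, 2, -4); ‖v_1‖ = 5.0000, so e_1 = (0.2000, -0.4000, 0.4000, -0.8000).
e_1·v_2 = 0.2000·2 + (-0.4000)·(-3) + 0.4000·4 + (-0.8000)·3 = 0.8000.
u_2 = v_2 − 0.8000·e_1 = (1.8400, -2.6800, 3.6800, 3.6400).
‖u_2‖ = 6.1123, so e_2 = (0.3010, -0.4385, 0.6021, 0.5955).
e_1·v_3 = 0.2000·1 + (-0.4000)·(-3) + 0.4000·4 + (-0.8000)·3 = 0.6000; e_2·v_3 = 0.3010·1 + (-0.4385)·(-3) + 0.6021·4 + 0.5955·3 = 5.8112.
u_3 = v_3 − 0.6000·e_1 − 5.8112·e_2 = (-0.8694, -0.2120, 0.2612, 0.0193).
‖u_3‖ = 0.9324, so e_3 = (-0.9324, -0.2274, 0.2802, 0.0207).
Qᵀb = (2.8000, -2.4933, -0.2044).
Back-substitute: x_3 = -0.2044/0.9324 = -0.2192.
x_2 = (-2.4933 − 5.8112·(-0.2192))/6.1123 = -0.1995.
x_1 = (2.8000 − 0.8000·(-0.1995) − 0.6000·(-0.2192))/5.0000 = 0.6182.

x = (0.6182, -0.1995, -0.2192)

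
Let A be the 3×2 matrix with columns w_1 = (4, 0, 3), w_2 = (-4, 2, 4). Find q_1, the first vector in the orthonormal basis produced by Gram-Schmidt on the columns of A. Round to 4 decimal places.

q_1 = w_1/‖w_1‖ = (4, 0, 3)/5.0000 = (0.8000, 0.0000, 0.6000).

q_1 = (0.8000, 0.0000, 0.6000)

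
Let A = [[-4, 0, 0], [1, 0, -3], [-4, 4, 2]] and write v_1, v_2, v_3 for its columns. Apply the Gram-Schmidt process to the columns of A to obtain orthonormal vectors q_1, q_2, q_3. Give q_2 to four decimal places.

v_1 = (-4, 1, -4); ‖v_1‖ = 5.7446, so q_1 = (-0.6963, 0.1741, -0.6963).
q_1·v_2 = (-0.6963)·0 + 0.1741·0 + (-0.6963)·4 = -2.7852.
u_2 = v_2 + 2.7852·q_1 = (-1.9394, 0.4848, 2.0606).
‖u_2‖ = 2.8710, so q_2 = (-0.6755, 0.1689, 0.7177).

q_2 = (-0.6755, 0.1689, 0.7177)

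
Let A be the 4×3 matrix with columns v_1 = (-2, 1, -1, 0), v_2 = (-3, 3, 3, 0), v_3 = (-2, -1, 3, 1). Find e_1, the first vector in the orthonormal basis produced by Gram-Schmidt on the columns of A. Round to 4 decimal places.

e_1 = (-0.8165, 0.4082, -0.4082, 0.0000)

v_1 = (-2, 1, -1, 0); ‖v_1‖ = 2.4495, so e_1 = (-0.8165, 0.4082, -0.4082, 0.0000).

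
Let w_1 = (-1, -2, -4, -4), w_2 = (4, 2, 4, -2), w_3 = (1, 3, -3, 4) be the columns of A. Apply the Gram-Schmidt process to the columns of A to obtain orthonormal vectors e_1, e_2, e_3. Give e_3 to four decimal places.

e_3 = (0.4575, 0.5806, -0.6334, 0.2287)

e_1 = w_1/‖w_1‖ = (-1, -2, -4, -4)/6.0828 = (-0.1644, -0.3288, -0.6576, -0.6576).
r_{12} = e_1·w_2 = -2.6304.
u_2 = w_2 + 2.6304·e_1 = (3.5676, 1.1351, 2.2703, -3.7297).
‖u_2‖ = 5.7516, so e_2 = (0.6203, 0.1974, 0.3947, -0.6485).
r_{13} = e_1·w_3 = -1.8084; r_{23} = e_2·w_3 = -2.5657.
u_3 = w_3 + 1.8084·e_1 + 2.5657·e_2 = (2.2941, 2.9118, -3.1765, 1.1471).
‖u_3‖ = 5.0147, so e_3 = (0.4575, 0.5806, -0.6334, 0.2287).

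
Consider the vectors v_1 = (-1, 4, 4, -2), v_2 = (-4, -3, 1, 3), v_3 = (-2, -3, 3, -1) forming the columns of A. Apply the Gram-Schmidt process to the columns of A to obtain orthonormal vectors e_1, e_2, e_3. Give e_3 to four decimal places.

e_3 = (0.1414, -0.6685, 0.3976, -0.6125)

v_1 = (-1, 4, 4, -2); ‖v_1‖ = 6.0828, so e_1 = (-0.1644, 0.6576, 0.6576, -0.3288).
e_1·v_2 = (-0.1644)·(-4) + 0.6576·(-3) + 0.6576·1 + (-0.3288)·3 = -1.6440.
u_2 = v_2 + 1.6440·e_1 = (-4.2703, -1.9189, 2.0811, 2.4595).
‖u_2‖ = 5.6831, so e_2 = (-0.7514, -0.3377, 0.3662, 0.4328).
e_1·v_3 = (-0.1644)·(-2) + 0.6576·(-3) + 0.6576·3 + (-0.3288)·(-1) = 0.6576; e_2·v_3 = (-0.7514)·(-2) + (-0.3377)·(-3) + 0.3662·3 + 0.4328·(-1) = 3.1816.
u_3 = v_3 − 0.6576·e_1 − 3.1816·e_2 = (0.4987, -2.3582, 1.4025, -2.1607).
‖u_3‖ = 3.5278, so e_3 = (0.1414, -0.6685, 0.3976, -0.6125).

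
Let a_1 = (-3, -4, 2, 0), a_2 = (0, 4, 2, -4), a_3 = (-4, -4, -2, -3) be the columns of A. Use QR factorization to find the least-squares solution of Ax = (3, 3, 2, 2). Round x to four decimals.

x = (0.1085, 0.0808, -0.7991)

e_1 = a_1/‖a_1‖ = (-3, -4, 2, 0)/5.3852 = (-0.5571, -0.7428, 0.3714, 0.0000).
r_{12} = e_1·a_2 = -2.2283.
u_2 = a_2 + 2.2283·e_1 = (-1.2414, 2.3448, 2.8276, -4.0000).
‖u_2‖ = 5.5709, so e_2 = (-0.2228, 0.4209, 0.5076, -0.7180).
r_{13} = e_1·a_3 = 4.4567; r_{23} = e_2·a_3 = 0.3466.
u_3 = a_3 − 4.4567·e_1 − 0.3466·e_2 = (-1.4400, -0.8356, -3.8311, -2.7511).
‖u_3‖ = 5.0018, so e_3 = (-0.2879, -0.1671, -0.7659, -0.5500).
Qᵀb = (-3.1568, 0.1733, -3.9968).
Back-substitute: x_3 = -3.9968/5.0018 = -0.7991.
x_2 = (0.1733 − 0.3466·(-0.7991))/5.5709 = 0.0808.
x_1 = (-3.1568 + 2.2283·0.0808 − 4.4567·(-0.7991))/5.3852 = 0.1085.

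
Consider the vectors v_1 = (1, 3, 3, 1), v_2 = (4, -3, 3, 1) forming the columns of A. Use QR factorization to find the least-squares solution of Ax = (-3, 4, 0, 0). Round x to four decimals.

v_1 = (1, 3, 3, 1); ‖v_1‖ = 4.4721, so q_1 = (0.2236, 0.6708, 0.6708, 0.2236).
q_1·v_2 = 0.2236·4 + 0.6708·(-3) + 0.6708·3 + 0.2236·1 = 1.1180.
u_2 = v_2 − 1.1180·q_1 = (3.7500, -3.7500, 2.2500, 0.7500).
‖u_2‖ = 5.8095, so q_2 = (0.6455, -0.6455, 0.3873, 0.1291).
Qᵀb = (2.0125, -4.5185).
Back-substitute: x_2 = -4.5185/5.8095 = -0.7778.
x_1 = (2.0125 − 1.1180·(-0.7778))/4.4721 = 0.6444.

x = (0.6444, -0.7778)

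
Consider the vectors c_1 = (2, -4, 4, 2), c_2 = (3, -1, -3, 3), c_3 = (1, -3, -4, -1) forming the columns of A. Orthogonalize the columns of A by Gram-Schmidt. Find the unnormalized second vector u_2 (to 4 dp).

u_2 = (2.8000, -0.6000, -3.4000, 2.8000)

q_1 = c_1/‖c_1‖ = (2, -4, 4, 2)/6.3246 = (0.3162, -0.6325, 0.6325, 0.3162).
r_{12} = q_1·c_2 = 0.6325.
u_2 = c_2 − 0.6325·q_1 = (2.8000, -0.6000, -3.4000, 2.8000).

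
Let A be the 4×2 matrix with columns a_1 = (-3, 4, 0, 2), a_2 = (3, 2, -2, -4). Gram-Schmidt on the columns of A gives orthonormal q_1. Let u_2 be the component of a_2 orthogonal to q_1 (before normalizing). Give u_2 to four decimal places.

u_2 = (2.0690, 3.2414, -2.0000, -3.3793)

a_1 = (-3, 4, 0, 2); ‖a_1‖ = 5.3852, so q_1 = (-0.5571, 0.7428, 0.0000, 0.3714).
q_1·a_2 = (-0.5571)·3 + 0.7428·2 + 0.0000·(-2) + 0.3714·(-4) = -1.6713.
u_2 = a_2 + 1.6713·q_1 = (2.0690, 3.2414, -2.0000, -3.3793).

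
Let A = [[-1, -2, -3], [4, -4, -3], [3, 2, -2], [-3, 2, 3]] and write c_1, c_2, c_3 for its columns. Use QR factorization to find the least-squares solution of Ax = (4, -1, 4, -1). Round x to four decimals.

c_1 = (-1, 4, 3, -3); ‖c_1‖ = 5.9161, so q_1 = (-0.1690, 0.6761, 0.5071, -0.5071).
q_1·c_2 = (-0.1690)·(-2) + 0.6761·(-4) + 0.5071·2 + (-0.5071)·2 = -2.3664.
u_2 = c_2 + 2.3664·q_1 = (-2.4000, -2.4000, 3.2000, 0.8000).
‖u_2‖ = 4.7329, so q_2 = (-0.5071, -0.5071, 0.6761, 0.1690).
q_1·c_3 = (-0.1690)·(-3) + 0.6761·(-3) + 0.5071·(-2) + (-0.5071)·3 = -4.0567; q_2·c_3 = (-0.5071)·(-3) + (-0.5071)·(-3) + 0.6761·(-2) + 0.1690·3 = 2.1974.
u_3 = c_3 + 4.0567·q_1 − 2.1974·q_2 = (-2.5714, 0.8571, -1.4286, 0.5714).
‖u_3‖ = 3.1168, so q_3 = (-0.8250, 0.2750, -0.4583, 0.1833).
Qᵀb = (1.1832, 1.0142, -5.5919).
Back-substitute: x_3 = -5.5919/3.1168 = -1.7941.
x_2 = (1.0142 − 2.1974·(-1.7941))/4.7329 = 1.0473.
x_1 = (1.1832 + 2.3664·1.0473 + 4.0567·(-1.7941))/5.9161 = -0.6113.

x = (-0.6113, 1.0473, -1.7941)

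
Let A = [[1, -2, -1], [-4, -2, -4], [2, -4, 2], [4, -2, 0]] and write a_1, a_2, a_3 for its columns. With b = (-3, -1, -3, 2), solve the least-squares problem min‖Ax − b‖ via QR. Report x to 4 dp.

x = (0.5981, 0.8259, -0.5722)

a_1 = (1, -4, 2, 4); ‖a_1‖ = 6.0828, so e_1 = (0.1644, -0.6576, 0.3288, 0.6576).
e_1·a_2 = 0.1644·(-2) + (-0.6576)·(-2) + 0.3288·(-4) + 0.6576·(-2) = -1.6440.
u_2 = a_2 + 1.6440·e_1 = (-1.7297, -3.0811, -3.4595, -0.9189).
‖u_2‖ = 5.0296, so e_2 = (-0.3439, -0.6126, -0.6878, -0.1827).
e_1·a_3 = 0.1644·(-1) + (-0.6576)·(-4) + 0.3288·2 + 0.6576·0 = 3.1236; e_2·a_3 = (-0.3439)·(-1) + (-0.6126)·(-4) + (-0.6878)·2 + (-0.1827)·0 = 1.4186.
u_3 = a_3 − 3.1236·e_1 − 1.4186·e_2 = (-1.0256, -1.0769, 1.9487, -1.7949).
‖u_3‖ = 3.0382, so e_3 = (-0.3376, -0.3545, 0.6414, -0.5908).
Qᵀb = (0.4932, 3.3423, -1.7385).
Back-substitute: x_3 = -1.7385/3.0382 = -0.5722.
x_2 = (3.3423 − 1.4186·(-0.5722))/5.0296 = 0.8259.
x_1 = (0.4932 + 1.6440·0.8259 − 3.1236·(-0.5722))/6.0828 = 0.5981.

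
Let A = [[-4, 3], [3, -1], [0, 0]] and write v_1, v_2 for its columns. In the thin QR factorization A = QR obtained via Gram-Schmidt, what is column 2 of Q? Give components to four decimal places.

v_1 = (-4, 3, 0); ‖v_1‖ = 5.0000, so q_1 = (-0.8000, 0.6000, 0.0000).
q_1·v_2 = (-0.8000)·3 + 0.6000·(-1) + 0.0000·0 = -3.0000.
u_2 = v_2 + 3.0000·q_1 = (0.6000, 0.8000, 0.0000).
‖u_2‖ = 1.0000, so q_2 = (0.6000, 0.8000, 0.0000).

q_2 = (0.6000, 0.8000, 0.0000)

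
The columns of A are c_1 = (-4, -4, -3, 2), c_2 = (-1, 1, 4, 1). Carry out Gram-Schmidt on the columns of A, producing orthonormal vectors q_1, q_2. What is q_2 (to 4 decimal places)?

q_2 = (-0.4611, 0.0271, 0.8138, 0.3526)

c_1 = (-4, -4, -3, 2); ‖c_1‖ = 6.7082, so q_1 = (-0.5963, -0.5963, -0.4472, 0.2981).
q_1·c_2 = (-0.5963)·(-1) + (-0.5963)·1 + (-0.4472)·4 + 0.2981·1 = -1.4907.
u_2 = c_2 + 1.4907·q_1 = (-1.8889, 0.1111, 3.3333, 1.4444).
‖u_2‖ = 4.0961, so q_2 = (-0.4611, 0.0271, 0.8138, 0.3526).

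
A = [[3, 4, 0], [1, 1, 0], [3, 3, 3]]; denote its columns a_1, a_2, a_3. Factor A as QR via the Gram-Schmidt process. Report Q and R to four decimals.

e_1 = a_1/‖a_1‖ = (3, 1, 3)/4.3589 = (0.6882, 0.2294, 0.6882).
r_{12} = e_1·a_2 = 5.0471.
u_2 = a_2 − 5.0471·e_1 = (0.5263, -0.1579, -0.4737).
‖u_2‖ = 0.7255, so e_2 = (0.7255, -0.2176, -0.6529).
r_{13} = e_1·a_3 = 2.0647; r_{23} = e_2·a_3 = -1.9588.
u_3 = a_3 − 2.0647·e_1 + 1.9588·e_2 = (0.0000, -0.9000, 0.3000).
‖u_3‖ = 0.9487, so e_3 = (0.0000, -0.9487, 0.3162).

Q = [[0.6882, 0.7255, 0.0000], [0.2294, -0.2176, -0.9487], [0.6882, -0.6529, 0.3162]], R = [[4.3589, 5.0471, 2.0647], [0.0000, 0.7255, -1.9588], [0.0000, 0.0000, 0.9487]]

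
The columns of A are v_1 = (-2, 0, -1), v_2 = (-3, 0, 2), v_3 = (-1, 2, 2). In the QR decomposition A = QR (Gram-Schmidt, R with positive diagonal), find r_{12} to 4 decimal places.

v_1 = (-2, 0, -1); ‖v_1‖ = 2.2361, so q_1 = (-0.8944, 0.0000, -0.4472).
r_{12} = q_1·v_2 = 1.7889.

r_{12} = 1.7889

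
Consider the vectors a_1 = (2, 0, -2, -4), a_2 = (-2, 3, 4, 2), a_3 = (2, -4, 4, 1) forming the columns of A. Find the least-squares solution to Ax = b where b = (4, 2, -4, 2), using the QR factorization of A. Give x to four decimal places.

a_1 = (2, 0, -2, -4); ‖a_1‖ = 4.8990, so e_1 = (0.4082, 0.0000, -0.4082, -0.8165).
e_1·a_2 = 0.4082·(-2) + 0.0000·3 + (-0.4082)·4 + (-0.8165)·2 = -4.0825.
u_2 = a_2 + 4.0825·e_1 = (-0.3333, 3.0000, 2.3333, -1.3333).
‖u_2‖ = 4.0415, so e_2 = (-0.0825, 0.7423, 0.5774, -0.3299).
e_1·a_3 = 0.4082·2 + 0.0000·(-4) + (-0.4082)·4 + (-0.8165)·1 = -1.6330; e_2·a_3 = (-0.0825)·2 + 0.7423·(-4) + 0.5774·4 + (-0.3299)·1 = -1.1547.
u_3 = a_3 + 1.6330·e_1 + 1.1547·e_2 = (2.5714, -3.1429, 4.0000, -0.7143).
‖u_3‖ = 5.7446, so e_3 = (0.4476, -0.5471, 0.6963, -0.1243).
Qᵀb = (1.6330, -1.8145, -2.3376).
Back-substitute: x_3 = -2.3376/5.7446 = -0.4069.
x_2 = (-1.8145 + 1.1547·(-0.4069))/4.0415 = -0.5652.
x_1 = (1.6330 + 4.0825·(-0.5652) + 1.6330·(-0.4069))/4.8990 = -0.2733.

x = (-0.2733, -0.5652, -0.4069)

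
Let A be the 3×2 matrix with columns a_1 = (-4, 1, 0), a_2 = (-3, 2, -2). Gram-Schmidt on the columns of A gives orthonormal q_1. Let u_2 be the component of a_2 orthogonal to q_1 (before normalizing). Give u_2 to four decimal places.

u_2 = (0.2941, 1.1765, -2.0000)

a_1 = (-4, 1, 0); ‖a_1‖ = 4.1231, so q_1 = (-0.9701, 0.2425, 0.0000).
q_1·a_2 = (-0.9701)·(-3) + 0.2425·2 + 0.0000·(-2) = 3.3955.
u_2 = a_2 − 3.3955·q_1 = (0.2941, 1.1765, -2.0000).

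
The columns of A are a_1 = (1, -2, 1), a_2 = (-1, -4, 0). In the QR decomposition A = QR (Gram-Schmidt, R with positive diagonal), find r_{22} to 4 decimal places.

a_1 = (1, -2, 1); ‖a_1‖ = 2.4495, so e_1 = (0.4082, -0.8165, 0.4082).
e_1·a_2 = 0.4082·(-1) + (-0.8165)·(-4) + 0.4082·0 = 2.8577.
u_2 = a_2 − 2.8577·e_1 = (-2.1667, -1.6667, -1.1667).
r_{22} = ‖u_2‖ = 2.9721.

r_{22} = 2.9721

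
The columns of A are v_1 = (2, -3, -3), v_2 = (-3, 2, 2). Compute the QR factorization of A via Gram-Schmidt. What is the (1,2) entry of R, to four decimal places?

r_{12} = -3.8376

v_1 = (2, -3, -3); ‖v_1‖ = 4.6904, so q_1 = (0.4264, -0.6396, -0.6396).
r_{12} = q_1·v_2 = -3.8376.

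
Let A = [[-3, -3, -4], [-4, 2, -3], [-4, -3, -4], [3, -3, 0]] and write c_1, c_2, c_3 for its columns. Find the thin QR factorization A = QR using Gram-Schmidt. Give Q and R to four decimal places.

c_1 = (-3, -4, -4, 3); ‖c_1‖ = 7.0711, so q_1 = (-0.4243, -0.5657, -0.5657, 0.4243).
q_1·c_2 = (-0.4243)·(-3) + (-0.5657)·2 + (-0.5657)·(-3) + 0.4243·(-3) = 0.5657.
u_2 = c_2 − 0.5657·q_1 = (-2.7600, 2.3200, -2.6800, -3.2400).
‖u_2‖ = 5.5390, so q_2 = (-0.4983, 0.4189, -0.4838, -0.5849).
q_1·c_3 = (-0.4243)·(-4) + (-0.5657)·(-3) + (-0.5657)·(-4) + 0.4243·0 = 5.6569; q_2·c_3 = (-0.4983)·(-4) + 0.4189·(-3) + (-0.4838)·(-4) + (-0.5849)·0 = 2.6720.
u_3 = c_3 − 5.6569·q_1 − 2.6720·q_2 = (-0.2686, -0.9192, 0.4928, -0.8370).
‖u_3‖ = 1.3640, so q_3 = (-0.1969, -0.6739, 0.3613, -0.6137).

Q = [[-0.4243, -0.4983, -0.1969], [-0.5657, 0.4189, -0.6739], [-0.5657, -0.4838, 0.3613], [0.4243, -0.5849, -0.6137]], R = [[7.0711, 0.5657, 5.6569], [0.0000, 5.5390, 2.6720], [0.0000, 0.0000, 1.3640]]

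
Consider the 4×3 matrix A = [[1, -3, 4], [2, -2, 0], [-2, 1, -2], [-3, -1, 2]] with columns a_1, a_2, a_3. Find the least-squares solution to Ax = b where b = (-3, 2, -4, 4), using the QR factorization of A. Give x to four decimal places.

x = (-0.2883, -0.3874, -0.0676)

a_1 = (1, 2, -2, -3); ‖a_1‖ = 4.2426, so q_1 = (0.2357, 0.4714, -0.4714, -0.7071).
q_1·a_2 = 0.2357·(-3) + 0.4714·(-2) + (-0.4714)·1 + (-0.7071)·(-1) = -1.4142.
u_2 = a_2 + 1.4142·q_1 = (-2.6667, -1.3333, 0.3333, -2.0000).
‖u_2‖ = 3.6056, so q_2 = (-0.7396, -0.3698, 0.0925, -0.5547).
q_1·a_3 = 0.2357·4 + 0.4714·0 + (-0.4714)·(-2) + (-0.7071)·2 = 0.4714; q_2·a_3 = (-0.7396)·4 + (-0.3698)·0 + 0.0925·(-2) + (-0.5547)·2 = -4.2527.
u_3 = a_3 − 0.4714·q_1 + 4.2527·q_2 = (0.7436, -1.7949, -1.3846, -0.0256).
‖u_3‖ = 2.3859, so q_3 = (0.3117, -0.7523, -0.5803, -0.0107).
Qᵀb = (-0.7071, -1.1094, -0.1612).
Back-substitute: x_3 = -0.1612/2.3859 = -0.0676.
x_2 = (-1.1094 + 4.2527·(-0.0676))/3.6056 = -0.3874.
x_1 = (-0.7071 + 1.4142·(-0.3874) − 0.4714·(-0.0676))/4.2426 = -0.2883.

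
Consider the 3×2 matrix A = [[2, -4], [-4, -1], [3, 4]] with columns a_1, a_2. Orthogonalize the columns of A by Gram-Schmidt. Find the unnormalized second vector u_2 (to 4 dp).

a_1 = (2, -4, 3); ‖a_1‖ = 5.3852, so q_1 = (0.3714, -0.7428, 0.5571).
q_1·a_2 = 0.3714·(-4) + (-0.7428)·(-1) + 0.5571·4 = 1.4856.
u_2 = a_2 − 1.4856·q_1 = (-4.5517, 0.1034, 3.1724).

u_2 = (-4.5517, 0.1034, 3.1724)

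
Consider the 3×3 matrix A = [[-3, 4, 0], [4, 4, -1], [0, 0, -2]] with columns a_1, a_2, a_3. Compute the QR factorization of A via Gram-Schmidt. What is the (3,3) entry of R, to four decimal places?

e_1 = a_1/‖a_1‖ = (-3, 4, 0)/5.0000 = (-0.6000, 0.8000, 0.0000).
r_{12} = e_1·a_2 = 0.8000.
u_2 = a_2 − 0.8000·e_1 = (4.4800, 3.3600, 0.0000).
‖u_2‖ = 5.6000, so e_2 = (0.8000, 0.6000, 0.0000).
r_{13} = e_1·a_3 = -0.8000; r_{23} = e_2·a_3 = -0.6000.
u_3 = a_3 + 0.8000·e_1 + 0.6000·e_2 = (0.0000, 0.0000, -2.0000).
r_{33} = ‖u_3‖ = 2.0000.

r_{33} = 2.0000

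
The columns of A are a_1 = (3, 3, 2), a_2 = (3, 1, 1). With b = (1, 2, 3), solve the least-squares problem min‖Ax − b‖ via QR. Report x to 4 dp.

x = (1.1522, -0.7391)

a_1 = (3, 3, 2); ‖a_1‖ = 4.6904, so e_1 = (0.6396, 0.6396, 0.4264).
e_1·a_2 = 0.6396·3 + 0.6396·1 + 0.4264·1 = 2.9848.
u_2 = a_2 − 2.9848·e_1 = (1.0909, -0.9091, -0.2727).
‖u_2‖ = 1.4460, so e_2 = (0.7544, -0.6287, -0.1886).
Qᵀb = (3.1980, -1.0688).
Back-substitute: x_2 = -1.0688/1.4460 = -0.7391.
x_1 = (3.1980 − 2.9848·(-0.7391))/4.6904 = 1.1522.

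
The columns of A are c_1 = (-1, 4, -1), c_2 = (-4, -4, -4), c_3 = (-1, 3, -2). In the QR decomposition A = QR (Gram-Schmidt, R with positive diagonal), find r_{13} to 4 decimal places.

r_{13} = 3.5355

c_1 = (-1, 4, -1); ‖c_1‖ = 4.2426, so e_1 = (-0.2357, 0.9428, -0.2357).
r_{13} = e_1·c_3 = 3.5355.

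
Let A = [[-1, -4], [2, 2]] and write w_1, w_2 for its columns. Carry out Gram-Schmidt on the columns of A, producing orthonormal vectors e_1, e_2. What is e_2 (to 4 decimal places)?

w_1 = (-1, 2); ‖w_1‖ = 2.2361, so e_1 = (-0.4472, 0.8944).
e_1·w_2 = (-0.4472)·(-4) + 0.8944·2 = 3.5777.
u_2 = w_2 − 3.5777·e_1 = (-2.4000, -1.2000).
‖u_2‖ = 2.6833, so e_2 = (-0.8944, -0.4472).

e_2 = (-0.8944, -0.4472)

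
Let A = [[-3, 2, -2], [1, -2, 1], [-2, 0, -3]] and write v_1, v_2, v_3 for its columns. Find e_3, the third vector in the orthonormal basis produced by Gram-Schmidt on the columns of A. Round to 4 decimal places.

v_1 = (-3, 1, -2); ‖v_1‖ = 3.7417, so e_1 = (-0.8018, 0.2673, -0.5345).
e_1·v_2 = (-0.8018)·2 + 0.2673·(-2) + (-0.5345)·0 = -2.1381.
u_2 = v_2 + 2.1381·e_1 = (0.2857, -1.4286, -1.1429).
‖u_2‖ = 1.8516, so e_2 = (0.1543, -0.7715, -0.6172).
e_1·v_3 = (-0.8018)·(-2) + 0.2673·1 + (-0.5345)·(-3) = 3.4744; e_2·v_3 = 0.1543·(-2) + (-0.7715)·1 + (-0.6172)·(-3) = 0.7715.
u_3 = v_3 − 3.4744·e_1 − 0.7715·e_2 = (0.6667, 0.6667, -0.6667).
‖u_3‖ = 1.1547, so e_3 = (0.5774, 0.5774, -0.5774).

e_3 = (0.5774, 0.5774, -0.5774)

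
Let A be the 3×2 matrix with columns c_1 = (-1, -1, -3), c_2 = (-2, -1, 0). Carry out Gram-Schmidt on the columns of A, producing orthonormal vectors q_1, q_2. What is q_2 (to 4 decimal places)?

c_1 = (-1, -1, -3); ‖c_1‖ = 3.3166, so q_1 = (-0.3015, -0.3015, -0.9045).
q_1·c_2 = (-0.3015)·(-2) + (-0.3015)·(-1) + (-0.9045)·0 = 0.9045.
u_2 = c_2 − 0.9045·q_1 = (-1.7273, -0.7273, 0.8182).
‖u_2‖ = 2.0449, so q_2 = (-0.8447, -0.3556, 0.4001).

q_2 = (-0.8447, -0.3556, 0.4001)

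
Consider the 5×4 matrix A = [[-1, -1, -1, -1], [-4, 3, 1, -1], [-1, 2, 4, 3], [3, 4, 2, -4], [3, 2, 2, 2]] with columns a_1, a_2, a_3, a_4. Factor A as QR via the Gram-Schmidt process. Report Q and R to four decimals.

Q = [[-0.1667, -0.1492, -0.0862, -0.3244], [-0.6667, 0.6161, -0.3109, 0.2775], [-0.1667, 0.3706, 0.8809, -0.2412], [0.5000, 0.6209, -0.3081, -0.5188], [0.5000, 0.2744, 0.1585, 0.7003]], R = [[6.0000, 0.8333, 0.8333, -0.6667], [0.0000, 5.7711, 4.0383, -1.2900], [0.0000, 0.0000, 2.9996, 4.5889], [0.0000, 0.0000, 0.0000, 2.7988]]

a_1 = (-1, -4, -1, 3, 3); ‖a_1‖ = 6.0000, so q_1 = (-0.1667, -0.6667, -0.1667, 0.5000, 0.5000).
q_1·a_2 = (-0.1667)·(-1) + (-0.6667)·3 + (-0.1667)·2 + 0.5000·4 + 0.5000·2 = 0.8333.
u_2 = a_2 − 0.8333·q_1 = (-0.8611, 3.5556, 2.1389, 3.5833, 1.5833).
‖u_2‖ = 5.7711, so q_2 = (-0.1492, 0.6161, 0.3706, 0.6209, 0.2744).
q_1·a_3 = (-0.1667)·(-1) + (-0.6667)·1 + (-0.1667)·4 + 0.5000·2 + 0.5000·2 = 0.8333; q_2·a_3 = (-0.1492)·(-1) + 0.6161·1 + 0.3706·4 + 0.6209·2 + 0.2744·2 = 4.0383.
u_3 = a_3 − 0.8333·q_1 − 4.0383·q_2 = (-0.2585, -0.9324, 2.6422, -0.9241, 0.4754).
‖u_3‖ = 2.9996, so q_3 = (-0.0862, -0.3109, 0.8809, -0.3081, 0.1585).
q_1·a_4 = (-0.1667)·(-1) + (-0.6667)·(-1) + (-0.1667)·3 + 0.5000·(-4) + 0.5000·2 = -0.6667; q_2·a_4 = (-0.1492)·(-1) + 0.6161·(-1) + 0.3706·3 + 0.6209·(-4) + 0.2744·2 = -1.2900; q_3·a_4 = (-0.0862)·(-1) + (-0.3109)·(-1) + 0.8809·3 + (-0.3081)·(-4) + 0.1585·2 = 4.5889.
u_4 = a_4 + 0.6667·q_1 + 1.2900·q_2 − 4.5889·q_3 = (-0.9080, 0.7768, -0.6752, -1.4520, 1.9600).
‖u_4‖ = 2.7988, so q_4 = (-0.3244, 0.2775, -0.2412, -0.5188, 0.7003).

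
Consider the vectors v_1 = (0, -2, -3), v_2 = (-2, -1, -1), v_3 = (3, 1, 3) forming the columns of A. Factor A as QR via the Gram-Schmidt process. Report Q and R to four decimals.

Q = [[0.0000, -0.9905, 0.1374], [-0.5547, -0.1143, -0.8242], [-0.8321, 0.0762, 0.5494]], R = [[3.6056, 1.3868, -3.0509], [0.0000, 2.0191, -2.8573], [0.0000, 0.0000, 1.2362]]

e_1 = v_1/‖v_1‖ = (0, -2, -3)/3.6056 = (0.0000, -0.5547, -0.8321).
r_{12} = e_1·v_2 = 1.3868.
u_2 = v_2 − 1.3868·e_1 = (-2.0000, -0.2308, 0.1538).
‖u_2‖ = 2.0191, so e_2 = (-0.9905, -0.1143, 0.0762).
r_{13} = e_1·v_3 = -3.0509; r_{23} = e_2·v_3 = -2.8573.
u_3 = v_3 + 3.0509·e_1 + 2.8573·e_2 = (0.1698, -1.0189, 0.6792).
‖u_3‖ = 1.2362, so e_3 = (0.1374, -0.8242, 0.5494).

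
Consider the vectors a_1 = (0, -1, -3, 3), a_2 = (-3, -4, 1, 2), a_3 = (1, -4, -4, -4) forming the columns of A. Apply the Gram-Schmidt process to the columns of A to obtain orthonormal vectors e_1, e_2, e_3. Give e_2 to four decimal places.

e_2 = (-0.5729, -0.6935, 0.4020, 0.1709)

e_1 = a_1/‖a_1‖ = (0, -1, -3, 3)/4.3589 = (0.0000, -0.2294, -0.6882, 0.6882).
r_{12} = e_1·a_2 = 1.6059.
u_2 = a_2 − 1.6059·e_1 = (-3.0000, -3.6316, 2.1053, 0.8947).
‖u_2‖ = 5.2365, so e_2 = (-0.5729, -0.6935, 0.4020, 0.1709).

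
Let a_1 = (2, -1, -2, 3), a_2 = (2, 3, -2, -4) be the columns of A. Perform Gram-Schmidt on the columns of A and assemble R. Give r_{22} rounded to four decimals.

a_1 = (2, -1, -2, 3); ‖a_1‖ = 4.2426, so q_1 = (0.4714, -0.2357, -0.4714, 0.7071).
q_1·a_2 = 0.4714·2 + (-0.2357)·3 + (-0.4714)·(-2) + 0.7071·(-4) = -1.6499.
u_2 = a_2 + 1.6499·q_1 = (2.7778, 2.6111, -2.7778, -2.8333).
r_{22} = ‖u_2‖ = 5.5025.

r_{22} = 5.5025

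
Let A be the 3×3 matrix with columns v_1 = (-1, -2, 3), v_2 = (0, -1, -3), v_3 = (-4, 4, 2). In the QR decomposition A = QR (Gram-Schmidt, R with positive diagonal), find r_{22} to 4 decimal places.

v_1 = (-1, -2, 3); ‖v_1‖ = 3.7417, so e_1 = (-0.2673, -0.5345, 0.8018).
e_1·v_2 = (-0.2673)·0 + (-0.5345)·(-1) + 0.8018·(-3) = -1.8708.
u_2 = v_2 + 1.8708·e_1 = (-0.5000, -2.0000, -1.5000).
r_{22} = ‖u_2‖ = 2.5495.

r_{22} = 2.5495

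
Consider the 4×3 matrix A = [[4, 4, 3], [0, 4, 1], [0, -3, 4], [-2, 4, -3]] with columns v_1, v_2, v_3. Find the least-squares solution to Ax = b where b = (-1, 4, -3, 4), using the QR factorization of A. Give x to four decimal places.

x = (-0.8835, 0.7693, -0.0269)

q_1 = v_1/‖v_1‖ = (4, 0, 0, -2)/4.4721 = (0.8944, 0.0000, 0.0000, -0.4472).
r_{12} = q_1·v_2 = 1.7889.
u_2 = v_2 − 1.7889·q_1 = (2.4000, 4.0000, -3.0000, 4.8000).
‖u_2‖ = 7.3348, so q_2 = (0.3272, 0.5453, -0.4090, 0.6544).
r_{13} = q_1·v_3 = 4.0249; r_{23} = q_2·v_3 = -2.0723.
u_3 = v_3 − 4.0249·q_1 + 2.0723·q_2 = (0.0781, 2.1301, 3.1524, 0.1561).
‖u_3‖ = 3.8086, so q_3 = (0.0205, 0.5593, 0.8277, 0.0410).
Qᵀb = (-2.6833, 5.6988, -0.1025).
Back-substitute: x_3 = -0.1025/3.8086 = -0.0269.
x_2 = (5.6988 + 2.0723·(-0.0269))/7.3348 = 0.7693.
x_1 = (-2.6833 − 1.7889·0.7693 − 4.0249·(-0.0269))/4.4721 = -0.8835.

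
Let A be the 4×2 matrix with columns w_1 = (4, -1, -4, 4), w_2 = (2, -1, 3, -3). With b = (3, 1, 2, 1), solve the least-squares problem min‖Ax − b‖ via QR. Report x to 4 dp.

x = (0.3115, 0.5510)

w_1 = (4, -1, -4, 4); ‖w_1‖ = 7.0000, so e_1 = (0.5714, -0.1429, -0.5714, 0.5714).
e_1·w_2 = 0.5714·2 + (-0.1429)·(-1) + (-0.5714)·3 + 0.5714·(-3) = -2.1429.
u_2 = w_2 + 2.1429·e_1 = (3.2245, -1.3061, 1.7755, -1.7755).
‖u_2‖ = 4.2905, so e_2 = (0.7515, -0.3044, 0.4138, -0.4138).
Qᵀb = (1.0000, 2.3640).
Back-substitute: x_2 = 2.3640/4.2905 = 0.5510.
x_1 = (1.0000 + 2.1429·0.5510)/7.0000 = 0.3115.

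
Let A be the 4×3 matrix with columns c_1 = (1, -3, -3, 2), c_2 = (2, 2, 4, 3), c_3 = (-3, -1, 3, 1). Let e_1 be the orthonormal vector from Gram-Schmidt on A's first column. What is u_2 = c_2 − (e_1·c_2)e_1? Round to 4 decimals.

c_1 = (1, -3, -3, 2); ‖c_1‖ = 4.7958, so e_1 = (0.2085, -0.6255, -0.6255, 0.4170).
e_1·c_2 = 0.2085·2 + (-0.6255)·2 + (-0.6255)·4 + 0.4170·3 = -2.0851.
u_2 = c_2 + 2.0851·e_1 = (2.4348, 0.6957, 2.6957, 3.8696).

u_2 = (2.4348, 0.6957, 2.6957, 3.8696)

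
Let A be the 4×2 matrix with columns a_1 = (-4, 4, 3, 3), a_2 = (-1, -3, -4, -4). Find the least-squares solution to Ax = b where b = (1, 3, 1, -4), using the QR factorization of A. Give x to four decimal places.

x = (0.0204, 0.0632)

e_1 = a_1/‖a_1‖ = (-4, 4, 3, 3)/7.0711 = (-0.5657, 0.5657, 0.4243, 0.4243).
r_{12} = e_1·a_2 = -4.5255.
u_2 = a_2 + 4.5255·e_1 = (-3.5600, -0.4400, -2.0800, -2.0800).
‖u_2‖ = 4.6390, so e_2 = (-0.7674, -0.0948, -0.4484, -0.4484).
Qᵀb = (-0.1414, 0.2932).
Back-substitute: x_2 = 0.2932/4.6390 = 0.0632.
x_1 = (-0.1414 + 4.5255·0.0632)/7.0711 = 0.0204.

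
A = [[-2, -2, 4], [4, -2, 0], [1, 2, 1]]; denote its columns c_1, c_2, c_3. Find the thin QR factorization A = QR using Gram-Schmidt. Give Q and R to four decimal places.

q_1 = c_1/‖c_1‖ = (-2, 4, 1)/4.5826 = (-0.4364, 0.8729, 0.2182).
r_{12} = q_1·c_2 = -0.4364.
u_2 = c_2 + 0.4364·q_1 = (-2.1905, -1.6190, 2.0952).
‖u_2‖ = 3.4365, so q_2 = (-0.6374, -0.4711, 0.6097).
r_{13} = q_1·c_3 = -1.5275; r_{23} = q_2·c_3 = -1.9400.
u_3 = c_3 + 1.5275·q_1 + 1.9400·q_2 = (2.0968, 0.4194, 2.5161).
‖u_3‖ = 3.3020, so q_3 = (0.6350, 0.1270, 0.7620).

Q = [[-0.4364, -0.6374, 0.6350], [0.8729, -0.4711, 0.1270], [0.2182, 0.6097, 0.7620]], R = [[4.5826, -0.4364, -1.5275], [0.0000, 3.4365, -1.9400], [0.0000, 0.0000, 3.3020]]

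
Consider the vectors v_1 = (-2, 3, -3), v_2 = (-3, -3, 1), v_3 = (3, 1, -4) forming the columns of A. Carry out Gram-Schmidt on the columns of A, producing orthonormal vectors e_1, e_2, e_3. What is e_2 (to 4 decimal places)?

e_2 = (-0.8508, -0.5236, 0.0436)

v_1 = (-2, 3, -3); ‖v_1‖ = 4.6904, so e_1 = (-0.4264, 0.6396, -0.6396).
e_1·v_2 = (-0.4264)·(-3) + 0.6396·(-3) + (-0.6396)·1 = -1.2792.
u_2 = v_2 + 1.2792·e_1 = (-3.5455, -2.1818, 0.1818).
‖u_2‖ = 4.1670, so e_2 = (-0.8508, -0.5236, 0.0436).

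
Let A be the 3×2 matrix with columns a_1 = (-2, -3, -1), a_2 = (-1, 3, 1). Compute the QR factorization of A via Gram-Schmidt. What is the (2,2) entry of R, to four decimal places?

a_1 = (-2, -3, -1); ‖a_1‖ = 3.7417, so e_1 = (-0.5345, -0.8018, -0.2673).
e_1·a_2 = (-0.5345)·(-1) + (-0.8018)·3 + (-0.2673)·1 = -2.1381.
u_2 = a_2 + 2.1381·e_1 = (-2.1429, 1.2857, 0.4286).
r_{22} = ‖u_2‖ = 2.5355.

r_{22} = 2.5355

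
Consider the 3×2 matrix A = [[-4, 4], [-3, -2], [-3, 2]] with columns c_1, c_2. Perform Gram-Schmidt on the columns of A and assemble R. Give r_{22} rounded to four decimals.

c_1 = (-4, -3, -3); ‖c_1‖ = 5.8310, so e_1 = (-0.6860, -0.5145, -0.5145).
e_1·c_2 = (-0.6860)·4 + (-0.5145)·(-2) + (-0.5145)·2 = -2.7440.
u_2 = c_2 + 2.7440·e_1 = (2.1176, -3.4118, 0.5882).
r_{22} = ‖u_2‖ = 4.0584.

r_{22} = 4.0584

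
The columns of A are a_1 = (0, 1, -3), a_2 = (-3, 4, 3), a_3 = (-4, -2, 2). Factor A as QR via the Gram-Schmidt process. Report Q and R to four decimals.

Q = [[0.0000, -0.5345, -0.8452], [0.3162, 0.8018, -0.5071], [-0.9487, 0.2673, -0.1690]], R = [[3.1623, -1.5811, -2.5298], [0.0000, 5.6125, 1.0690], [0.0000, 0.0000, 4.0567]]

a_1 = (0, 1, -3); ‖a_1‖ = 3.1623, so q_1 = (0.0000, 0.3162, -0.9487).
q_1·a_2 = 0.0000·(-3) + 0.3162·4 + (-0.9487)·3 = -1.5811.
u_2 = a_2 + 1.5811·q_1 = (-3.0000, 4.5000, 1.5000).
‖u_2‖ = 5.6125, so q_2 = (-0.5345, 0.8018, 0.2673).
q_1·a_3 = 0.0000·(-4) + 0.3162·(-2) + (-0.9487)·2 = -2.5298; q_2·a_3 = (-0.5345)·(-4) + 0.8018·(-2) + 0.2673·2 = 1.0690.
u_3 = a_3 + 2.5298·q_1 − 1.0690·q_2 = (-3.4286, -2.0571, -0.6857).
‖u_3‖ = 4.0567, so q_3 = (-0.8452, -0.5071, -0.1690).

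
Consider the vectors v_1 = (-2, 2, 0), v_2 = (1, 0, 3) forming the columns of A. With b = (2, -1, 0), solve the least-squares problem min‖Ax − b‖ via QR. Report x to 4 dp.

x = (-0.7368, 0.0526)

q_1 = v_1/‖v_1‖ = (-2, 2, 0)/2.8284 = (-0.7071, 0.7071, 0.0000).
r_{12} = q_1·v_2 = -0.7071.
u_2 = v_2 + 0.7071·q_1 = (0.5000, 0.5000, 3.0000).
‖u_2‖ = 3.0822, so q_2 = (0.1622, 0.1622, 0.9733).
Qᵀb = (-2.1213, 0.1622).
Back-substitute: x_2 = 0.1622/3.0822 = 0.0526.
x_1 = (-2.1213 + 0.7071·0.0526)/2.8284 = -0.7368.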